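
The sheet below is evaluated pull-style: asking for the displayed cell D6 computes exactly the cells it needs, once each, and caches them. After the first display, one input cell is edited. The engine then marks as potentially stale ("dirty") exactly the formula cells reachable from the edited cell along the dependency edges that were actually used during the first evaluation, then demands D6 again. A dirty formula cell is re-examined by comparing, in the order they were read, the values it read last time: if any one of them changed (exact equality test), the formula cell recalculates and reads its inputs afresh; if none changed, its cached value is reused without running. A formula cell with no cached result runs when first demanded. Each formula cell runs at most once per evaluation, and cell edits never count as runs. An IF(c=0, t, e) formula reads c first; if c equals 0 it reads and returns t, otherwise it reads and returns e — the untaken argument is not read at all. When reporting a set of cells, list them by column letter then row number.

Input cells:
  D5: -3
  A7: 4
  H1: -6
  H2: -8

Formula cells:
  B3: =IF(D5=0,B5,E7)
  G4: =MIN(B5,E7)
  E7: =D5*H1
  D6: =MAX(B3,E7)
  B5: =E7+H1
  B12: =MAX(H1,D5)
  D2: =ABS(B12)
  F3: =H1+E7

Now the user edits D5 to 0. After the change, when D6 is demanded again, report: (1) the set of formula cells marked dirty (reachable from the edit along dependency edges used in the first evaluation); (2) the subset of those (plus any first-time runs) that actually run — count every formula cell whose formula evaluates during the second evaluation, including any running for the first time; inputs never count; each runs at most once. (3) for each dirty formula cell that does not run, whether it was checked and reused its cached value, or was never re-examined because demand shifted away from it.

The edit dirties: B3, D6, E7.
4 formula cells run: B3, B5, D6, E7.
No dirty formula cell escaped a run.
Note the branch switch — B5 had no cache and runs now for the first time.

First demand of the output computes:
  E7 = -3 * -6 = 18
  B3 = IF(D5=0: D5=-3 -> else branch E7) = 18
  D6 = MAX(18, 18) = 18

After the edit, cleaning proceeds:
  E7: a read changed (D5 -3->0) — executes, giving 0.
  B5: had never run; runs now, result -6.
  B3: a read changed (D5 -3->0; E7 18->0) — executes, giving -6.
  D6: a read changed (B3 18->-6; E7 18->0) — executes, giving 0.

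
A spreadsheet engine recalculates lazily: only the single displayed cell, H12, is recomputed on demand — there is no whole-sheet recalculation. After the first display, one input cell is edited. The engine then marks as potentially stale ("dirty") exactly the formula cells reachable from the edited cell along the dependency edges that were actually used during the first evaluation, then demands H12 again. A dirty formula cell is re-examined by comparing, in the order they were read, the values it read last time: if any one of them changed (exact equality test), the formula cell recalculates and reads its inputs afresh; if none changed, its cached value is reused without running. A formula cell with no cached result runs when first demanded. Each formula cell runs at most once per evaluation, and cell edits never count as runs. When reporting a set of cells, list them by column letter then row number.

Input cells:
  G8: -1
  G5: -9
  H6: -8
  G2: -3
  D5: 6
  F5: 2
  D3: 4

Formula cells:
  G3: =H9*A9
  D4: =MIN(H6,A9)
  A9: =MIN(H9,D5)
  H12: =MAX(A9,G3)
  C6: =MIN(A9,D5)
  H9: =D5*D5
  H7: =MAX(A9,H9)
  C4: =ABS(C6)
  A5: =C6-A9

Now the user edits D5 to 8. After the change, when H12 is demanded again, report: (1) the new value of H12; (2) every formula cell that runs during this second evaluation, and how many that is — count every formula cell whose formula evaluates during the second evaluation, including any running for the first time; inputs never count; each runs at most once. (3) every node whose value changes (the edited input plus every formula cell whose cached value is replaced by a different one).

New value of H12: 512.
Formula cells that run: A9, G3, H9, H12 — 4 in total.
Values that change: A9, D5, G3, H9, H12.

First evaluation (everything demanded from the output):
  H9 = 6 * 6 = 36
  A9 = MIN(36, 6) = 6
  G3 = 36 * 6 = 216
  H12 = MAX(6, 216) = 216

Propagation after the edit:
  H9: runs — D5 6->8; D5 6->8; result 64.
  A9: runs — H9 36->64; D5 6->8; result 8.
  G3: runs — H9 36->64; A9 6->8; result 512.
  H12: runs — A9 6->8; G3 216->512; result 512.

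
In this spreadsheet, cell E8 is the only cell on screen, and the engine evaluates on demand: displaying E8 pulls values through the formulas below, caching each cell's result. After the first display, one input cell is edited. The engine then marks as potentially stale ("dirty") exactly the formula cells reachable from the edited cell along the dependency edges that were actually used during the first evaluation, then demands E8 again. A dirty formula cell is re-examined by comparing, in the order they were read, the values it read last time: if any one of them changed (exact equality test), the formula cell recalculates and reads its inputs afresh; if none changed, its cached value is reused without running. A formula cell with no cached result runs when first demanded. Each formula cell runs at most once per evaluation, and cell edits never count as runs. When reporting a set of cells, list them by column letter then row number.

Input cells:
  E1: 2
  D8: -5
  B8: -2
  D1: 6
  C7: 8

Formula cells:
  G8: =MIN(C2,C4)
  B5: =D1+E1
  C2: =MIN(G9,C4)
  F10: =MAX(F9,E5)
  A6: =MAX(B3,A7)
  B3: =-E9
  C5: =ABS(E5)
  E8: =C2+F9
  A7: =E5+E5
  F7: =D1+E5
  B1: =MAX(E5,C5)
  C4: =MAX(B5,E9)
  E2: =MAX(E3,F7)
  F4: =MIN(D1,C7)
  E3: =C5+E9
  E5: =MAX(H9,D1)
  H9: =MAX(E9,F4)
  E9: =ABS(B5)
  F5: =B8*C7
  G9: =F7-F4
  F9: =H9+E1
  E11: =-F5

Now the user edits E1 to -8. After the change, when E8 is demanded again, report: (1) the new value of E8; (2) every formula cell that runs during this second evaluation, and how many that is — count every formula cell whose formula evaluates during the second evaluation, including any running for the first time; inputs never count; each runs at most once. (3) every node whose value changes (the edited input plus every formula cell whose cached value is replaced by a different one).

E8 now evaluates to 0.
Run set: B5, C2, C4, E5, E8, E9, F7, F9, G9, H9 (10 run).
Changed values: B5, C2, C4, E1, E5, E8, E9, F7, F9, G9, H9.

Initial pass — values computed on the first demand:
  B5 = 6 + 2 = 8
  E9 = ABS(8) = 8
  C4 = MAX(8, 8) = 8
  F4 = MIN(6, 8) = 6
  H9 = MAX(8, 6) = 8
  E5 = MAX(8, 6) = 8
  F7 = 6 + 8 = 14
  F9 = 8 + 2 = 10
  G9 = 14 - 6 = 8
  C2 = MIN(8, 8) = 8
  E8 = 8 + 10 = 18

Second demand — change propagation:
  B5: re-runs because E1 2->-8; new result -2.
  E9: re-runs because B5 8->-2; new result 2.
  C4: re-runs because B5 8->-2; E9 8->2; new result 2.
  H9: re-runs because E9 8->2; new result 6.
  E5: re-runs because H9 8->6; new result 6.
  F7: re-runs because E5 8->6; new result 12.
  F9: re-runs because H9 8->6; E1 2->-8; new result -2.
  G9: re-runs because F7 14->12; new result 6.
  C2: re-runs because G9 8->6; C4 8->2; new result 2.
  E8: re-runs because C2 8->2; F9 10->-2; new result 0.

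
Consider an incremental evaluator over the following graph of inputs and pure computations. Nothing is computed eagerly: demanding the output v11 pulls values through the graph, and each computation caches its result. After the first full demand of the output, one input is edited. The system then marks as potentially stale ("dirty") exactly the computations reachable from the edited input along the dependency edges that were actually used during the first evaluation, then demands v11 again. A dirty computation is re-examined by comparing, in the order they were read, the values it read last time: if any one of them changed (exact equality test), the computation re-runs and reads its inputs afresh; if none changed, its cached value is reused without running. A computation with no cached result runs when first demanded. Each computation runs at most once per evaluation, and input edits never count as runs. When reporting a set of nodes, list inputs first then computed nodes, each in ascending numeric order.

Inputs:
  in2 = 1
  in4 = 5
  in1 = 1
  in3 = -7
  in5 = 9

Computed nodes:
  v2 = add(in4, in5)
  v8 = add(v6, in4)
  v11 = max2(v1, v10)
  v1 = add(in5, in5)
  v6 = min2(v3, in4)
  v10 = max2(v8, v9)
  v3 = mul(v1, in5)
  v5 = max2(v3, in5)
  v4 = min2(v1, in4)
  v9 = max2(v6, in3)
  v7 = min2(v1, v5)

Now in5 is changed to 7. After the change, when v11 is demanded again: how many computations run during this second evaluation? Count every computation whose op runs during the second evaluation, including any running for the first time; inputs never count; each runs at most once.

Run set: v1, v3, v6, v11 (4 run).
The important point: at v8 every value read last time is unchanged, so the dirty flag clears without a run.

Initial pass — values computed on the first demand:
  v1 = add(9, 9) = 18
  v3 = mul(18, 9) = 162
  v6 = min2(162, 5) = 5
  v8 = add(5, 5) = 10
  v9 = max2(5, -7) = 5
  v10 = max2(10, 5) = 10
  v11 = max2(18, 10) = 18

Second demand — change propagation:
  v1: re-runs because in5 9->7; in5 9->7; new result 14.
  v3: re-runs because v1 18->14; in5 9->7; new result 98.
  v6: re-runs because v3 162->98; new result 5 (unchanged).
  v8: re-examined; everything it read last time is the same (v6 unchanged, in4 unchanged) — cache 10 kept, no run.
  v9: re-examined; everything it read last time is the same (v6 unchanged, in3 unchanged) — cache 5 kept, no run.
  v10: re-examined; everything it read last time is the same (v8 unchanged, v9 unchanged) — cache 10 kept, no run.
  v11: re-runs because v1 18->14; new result 14.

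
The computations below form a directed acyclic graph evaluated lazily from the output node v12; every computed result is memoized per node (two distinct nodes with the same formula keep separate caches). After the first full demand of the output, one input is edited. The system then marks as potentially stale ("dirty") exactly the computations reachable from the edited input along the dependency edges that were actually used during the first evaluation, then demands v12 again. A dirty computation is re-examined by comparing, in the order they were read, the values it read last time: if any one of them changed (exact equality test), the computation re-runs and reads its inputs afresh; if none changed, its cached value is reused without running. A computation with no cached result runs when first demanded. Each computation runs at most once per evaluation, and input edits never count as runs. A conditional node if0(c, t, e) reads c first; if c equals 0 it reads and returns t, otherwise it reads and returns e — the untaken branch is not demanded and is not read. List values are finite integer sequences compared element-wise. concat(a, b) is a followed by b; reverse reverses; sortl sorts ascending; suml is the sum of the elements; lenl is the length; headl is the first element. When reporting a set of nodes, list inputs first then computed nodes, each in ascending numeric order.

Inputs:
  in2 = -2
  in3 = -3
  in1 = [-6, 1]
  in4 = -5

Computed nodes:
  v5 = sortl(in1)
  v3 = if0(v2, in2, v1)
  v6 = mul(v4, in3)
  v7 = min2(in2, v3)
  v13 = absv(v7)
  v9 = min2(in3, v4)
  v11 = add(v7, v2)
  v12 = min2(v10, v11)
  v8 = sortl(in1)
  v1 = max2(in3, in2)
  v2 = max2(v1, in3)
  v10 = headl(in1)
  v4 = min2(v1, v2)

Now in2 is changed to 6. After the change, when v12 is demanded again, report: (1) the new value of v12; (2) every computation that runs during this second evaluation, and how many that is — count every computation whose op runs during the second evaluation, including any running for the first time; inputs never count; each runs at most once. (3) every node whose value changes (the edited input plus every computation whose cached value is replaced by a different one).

Demanding v12 again yields -6.
6 computations run: v1, v2, v3, v7, v11, v12.
The nodes whose values change: in2, v1, v2, v3, v7, v11.

First demand of the output computes:
  v1 = max2(-3, -2) = -2
  v2 = max2(-2, -3) = -2
  v3 = if0(v2=-2 -> else branch v1) = -2
  v7 = min2(-2, -2) = -2
  v10 = headl([-6, 1]) = -6
  v11 = add(-2, -2) = -4
  v12 = min2(-6, -4) = -6

After the edit, cleaning proceeds:
  v1: a read changed (in2 -2->6) — executes, giving 6.
  v2: a read changed (v1 -2->6) — executes, giving 6.
  v3: a read changed (v2 -2->6; v1 -2->6) — executes, giving 6.
  v7: a read changed (in2 -2->6; v3 -2->6) — executes, giving 6.
  v11: a read changed (v7 -2->6; v2 -2->6) — executes, giving 12.
  v12: a read changed (v11 -4->12) — executes, giving -6 — identical to its old value.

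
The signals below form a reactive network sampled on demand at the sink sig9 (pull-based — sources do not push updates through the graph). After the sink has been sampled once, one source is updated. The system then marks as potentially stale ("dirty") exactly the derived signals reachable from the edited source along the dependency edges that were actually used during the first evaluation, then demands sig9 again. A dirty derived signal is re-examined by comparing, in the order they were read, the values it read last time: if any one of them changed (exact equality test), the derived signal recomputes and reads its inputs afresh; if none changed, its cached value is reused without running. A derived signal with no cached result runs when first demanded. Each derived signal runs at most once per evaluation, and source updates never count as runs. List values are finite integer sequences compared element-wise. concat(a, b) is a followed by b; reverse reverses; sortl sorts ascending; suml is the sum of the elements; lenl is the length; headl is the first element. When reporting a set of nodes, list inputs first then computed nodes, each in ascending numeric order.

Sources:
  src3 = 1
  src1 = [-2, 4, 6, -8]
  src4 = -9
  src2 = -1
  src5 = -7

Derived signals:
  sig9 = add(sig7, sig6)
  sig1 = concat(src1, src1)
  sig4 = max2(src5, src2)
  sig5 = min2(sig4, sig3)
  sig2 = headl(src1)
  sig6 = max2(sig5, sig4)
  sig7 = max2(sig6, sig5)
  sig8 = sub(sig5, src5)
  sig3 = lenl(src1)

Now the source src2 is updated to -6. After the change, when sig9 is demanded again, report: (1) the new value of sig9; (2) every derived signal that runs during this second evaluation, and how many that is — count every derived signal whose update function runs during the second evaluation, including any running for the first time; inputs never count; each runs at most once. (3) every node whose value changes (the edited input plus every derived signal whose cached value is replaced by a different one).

Initial pass — values computed on the first demand:
  sig3 = lenl([-2, 4, 6, -8]) = 4
  sig4 = max2(-7, -1) = -1
  sig5 = min2(-1, 4) = -1
  sig6 = max2(-1, -1) = -1
  sig7 = max2(-1, -1) = -1
  sig9 = add(-1, -1) = -2

Second demand — change propagation:
  sig4: re-runs because src2 -1->-6; new result -6.
  sig5: re-runs because sig4 -1->-6; new result -6.
  sig6: re-runs because sig5 -1->-6; sig4 -1->-6; new result -6.
  sig7: re-runs because sig6 -1->-6; sig5 -1->-6; new result -6.
  sig9: re-runs because sig7 -1->-6; sig6 -1->-6; new result -12.

sig9 now evaluates to -12.
Run set: sig4, sig5, sig6, sig7, sig9 (5 run).
Changed values: src2, sig4, sig5, sig6, sig7, sig9.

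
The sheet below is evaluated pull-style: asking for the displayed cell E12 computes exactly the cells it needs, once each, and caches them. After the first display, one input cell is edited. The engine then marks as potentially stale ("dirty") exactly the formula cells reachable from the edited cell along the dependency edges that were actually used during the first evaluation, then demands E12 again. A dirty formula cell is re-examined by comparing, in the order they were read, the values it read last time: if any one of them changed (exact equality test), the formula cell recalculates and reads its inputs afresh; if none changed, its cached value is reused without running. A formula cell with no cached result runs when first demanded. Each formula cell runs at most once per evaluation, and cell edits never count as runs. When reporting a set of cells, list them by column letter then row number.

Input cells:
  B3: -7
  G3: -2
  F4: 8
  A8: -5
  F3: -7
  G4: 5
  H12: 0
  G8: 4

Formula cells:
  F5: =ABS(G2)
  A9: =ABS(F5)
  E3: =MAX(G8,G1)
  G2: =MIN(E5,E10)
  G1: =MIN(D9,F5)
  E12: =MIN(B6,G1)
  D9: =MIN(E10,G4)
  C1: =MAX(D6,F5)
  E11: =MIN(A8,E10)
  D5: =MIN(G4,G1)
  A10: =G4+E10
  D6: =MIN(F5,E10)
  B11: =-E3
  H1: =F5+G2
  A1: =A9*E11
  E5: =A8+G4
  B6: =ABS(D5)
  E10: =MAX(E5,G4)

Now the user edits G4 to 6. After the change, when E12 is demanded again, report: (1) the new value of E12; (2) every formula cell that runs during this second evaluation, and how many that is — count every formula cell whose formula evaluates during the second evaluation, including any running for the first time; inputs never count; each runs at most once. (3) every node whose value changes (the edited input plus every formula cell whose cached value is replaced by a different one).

First demand of the output computes:
  E5 = -5 + 5 = 0
  E10 = MAX(0, 5) = 5
  D9 = MIN(5, 5) = 5
  G2 = MIN(0, 5) = 0
  F5 = ABS(0) = 0
  G1 = MIN(5, 0) = 0
  D5 = MIN(5, 0) = 0
  B6 = ABS(0) = 0
  E12 = MIN(0, 0) = 0

After the edit, cleaning proceeds:
  E5: a read changed (G4 5->6) — executes, giving 1.
  E10: a read changed (E5 0->1; G4 5->6) — executes, giving 6.
  D9: a read changed (E10 5->6; G4 5->6) — executes, giving 6.
  G2: a read changed (E5 0->1; E10 5->6) — executes, giving 1.
  F5: a read changed (G2 0->1) — executes, giving 1.
  G1: a read changed (D9 5->6; F5 0->1) — executes, giving 1.
  D5: a read changed (G4 5->6; G1 0->1) — executes, giving 1.
  B6: a read changed (D5 0->1) — executes, giving 1.
  E12: a read changed (B6 0->1; G1 0->1) — executes, giving 1.

Demanding E12 again yields 1.
9 formula cells run: B6, D5, D9, E5, E10, E12, F5, G1, G2.
The nodes whose values change: B6, D5, D9, E5, E10, E12, F5, G1, G2, G4.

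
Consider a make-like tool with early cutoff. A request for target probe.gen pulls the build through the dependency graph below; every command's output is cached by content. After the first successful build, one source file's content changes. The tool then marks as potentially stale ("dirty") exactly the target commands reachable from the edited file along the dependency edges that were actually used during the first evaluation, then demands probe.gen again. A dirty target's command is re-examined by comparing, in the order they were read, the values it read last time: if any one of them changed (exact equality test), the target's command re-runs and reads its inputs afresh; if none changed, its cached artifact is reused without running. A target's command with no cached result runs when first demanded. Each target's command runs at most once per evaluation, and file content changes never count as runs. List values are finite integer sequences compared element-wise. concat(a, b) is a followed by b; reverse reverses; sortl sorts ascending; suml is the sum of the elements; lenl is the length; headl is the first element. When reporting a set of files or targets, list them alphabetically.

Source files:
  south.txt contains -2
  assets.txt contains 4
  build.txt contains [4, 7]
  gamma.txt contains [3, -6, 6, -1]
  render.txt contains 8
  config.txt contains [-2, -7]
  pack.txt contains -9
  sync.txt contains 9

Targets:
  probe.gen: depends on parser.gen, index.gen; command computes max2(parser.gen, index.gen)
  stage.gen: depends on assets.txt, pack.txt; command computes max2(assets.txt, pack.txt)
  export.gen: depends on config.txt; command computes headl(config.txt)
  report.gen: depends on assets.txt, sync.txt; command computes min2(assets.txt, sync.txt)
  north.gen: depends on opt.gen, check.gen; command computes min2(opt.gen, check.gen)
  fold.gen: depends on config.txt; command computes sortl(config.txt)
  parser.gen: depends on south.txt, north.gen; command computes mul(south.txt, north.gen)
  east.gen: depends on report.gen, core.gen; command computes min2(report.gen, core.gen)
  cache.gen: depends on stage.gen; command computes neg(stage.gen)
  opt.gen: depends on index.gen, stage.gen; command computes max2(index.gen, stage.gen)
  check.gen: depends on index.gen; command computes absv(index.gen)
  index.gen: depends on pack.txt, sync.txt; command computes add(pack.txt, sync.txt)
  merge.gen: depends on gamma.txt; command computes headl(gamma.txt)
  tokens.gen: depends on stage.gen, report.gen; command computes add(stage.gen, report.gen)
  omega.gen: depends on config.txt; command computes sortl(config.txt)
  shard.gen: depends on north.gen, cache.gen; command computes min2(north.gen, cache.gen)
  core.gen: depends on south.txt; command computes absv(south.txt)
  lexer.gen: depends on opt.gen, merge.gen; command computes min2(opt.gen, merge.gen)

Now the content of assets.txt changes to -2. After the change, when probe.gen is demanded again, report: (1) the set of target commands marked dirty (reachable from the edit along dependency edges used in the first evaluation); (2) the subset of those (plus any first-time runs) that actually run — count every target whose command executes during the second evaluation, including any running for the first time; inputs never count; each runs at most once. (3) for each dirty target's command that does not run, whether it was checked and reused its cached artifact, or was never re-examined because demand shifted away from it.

The edit dirties: north.gen, opt.gen, parser.gen, probe.gen, stage.gen.
3 target commands run: north.gen, opt.gen, stage.gen.
Cache hits after checking: parser.gen, probe.gen.
Note the absorption at north.gen: it re-runs yet its value is the same, leaving the output's value untouched.

First demand of the output computes:
  index.gen = add(-9, 9) = 0
  check.gen = absv(0) = 0
  stage.gen = max2(4, -9) = 4
  opt.gen = max2(0, 4) = 4
  north.gen = min2(4, 0) = 0
  parser.gen = mul(-2, 0) = 0
  probe.gen = max2(0, 0) = 0

After the edit, cleaning proceeds:
  stage.gen: a read changed (assets.txt 4->-2) — executes, giving -2.
  opt.gen: a read changed (stage.gen 4->-2) — executes, giving 0.
  north.gen: a read changed (opt.gen 4->0) — executes, giving 0 — identical to its old value.
  parser.gen: dirty, but its reads are unchanged (south.txt unchanged, north.gen unchanged); cached 0 stands.
  probe.gen: dirty, but its reads are unchanged (parser.gen unchanged, index.gen unchanged); cached 0 stands.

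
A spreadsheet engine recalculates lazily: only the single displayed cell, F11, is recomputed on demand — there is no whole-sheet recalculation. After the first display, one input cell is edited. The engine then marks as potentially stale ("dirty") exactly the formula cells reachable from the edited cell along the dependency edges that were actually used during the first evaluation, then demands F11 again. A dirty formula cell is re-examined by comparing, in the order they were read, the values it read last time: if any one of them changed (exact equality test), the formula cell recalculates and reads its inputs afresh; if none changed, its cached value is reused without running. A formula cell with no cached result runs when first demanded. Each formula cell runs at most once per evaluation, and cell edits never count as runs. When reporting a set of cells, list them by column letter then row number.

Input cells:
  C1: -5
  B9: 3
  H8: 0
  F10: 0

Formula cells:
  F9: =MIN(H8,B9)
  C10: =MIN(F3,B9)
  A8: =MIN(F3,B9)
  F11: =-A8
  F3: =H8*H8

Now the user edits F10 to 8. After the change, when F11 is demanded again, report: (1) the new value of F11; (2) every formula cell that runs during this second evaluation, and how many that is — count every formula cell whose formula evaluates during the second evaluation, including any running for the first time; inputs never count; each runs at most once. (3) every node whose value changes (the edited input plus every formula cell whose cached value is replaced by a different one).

First evaluation (everything demanded from the output):
  F3 = 0 * 0 = 0
  A8 = MIN(0, 3) = 0
  F11 = -(0) = 0

Propagation after the edit:
  F10 feeds no computation that the output demands — nothing is marked dirty and nothing runs.

Key observation: F10 is never demanded by the output, so the edit triggers no recomputation at all.

New value of F11: 0.
Formula cells that run: none — 0 in total.
Values that change: F10.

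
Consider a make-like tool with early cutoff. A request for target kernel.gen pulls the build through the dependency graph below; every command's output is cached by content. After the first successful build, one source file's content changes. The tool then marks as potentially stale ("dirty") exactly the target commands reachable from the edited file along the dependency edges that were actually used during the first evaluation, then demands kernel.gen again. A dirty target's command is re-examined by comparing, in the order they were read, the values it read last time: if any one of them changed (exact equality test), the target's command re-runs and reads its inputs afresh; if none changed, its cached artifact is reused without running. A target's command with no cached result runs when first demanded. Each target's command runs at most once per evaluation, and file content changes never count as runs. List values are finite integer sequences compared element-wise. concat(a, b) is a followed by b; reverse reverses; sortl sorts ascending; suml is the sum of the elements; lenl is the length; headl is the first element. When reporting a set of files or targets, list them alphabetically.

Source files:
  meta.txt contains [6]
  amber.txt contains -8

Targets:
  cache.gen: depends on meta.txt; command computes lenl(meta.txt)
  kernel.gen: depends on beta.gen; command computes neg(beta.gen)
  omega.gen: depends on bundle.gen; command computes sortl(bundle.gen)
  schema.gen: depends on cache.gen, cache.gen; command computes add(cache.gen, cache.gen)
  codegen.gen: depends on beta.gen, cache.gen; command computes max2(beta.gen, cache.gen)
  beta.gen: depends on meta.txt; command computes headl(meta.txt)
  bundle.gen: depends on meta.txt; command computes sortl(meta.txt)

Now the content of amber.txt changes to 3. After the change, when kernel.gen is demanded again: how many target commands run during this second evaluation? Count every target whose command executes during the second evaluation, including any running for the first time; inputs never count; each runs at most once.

First demand of the output computes:
  beta.gen = headl([6]) = 6
  kernel.gen = neg(6) = -6

After the edit, cleaning proceeds:
  no node depends on amber.txt at all; the second demand re-runs nothing.

Note the shortcut — nothing in the graph depends on amber.txt at all, so no recomputation happens.

0 target commands run: none.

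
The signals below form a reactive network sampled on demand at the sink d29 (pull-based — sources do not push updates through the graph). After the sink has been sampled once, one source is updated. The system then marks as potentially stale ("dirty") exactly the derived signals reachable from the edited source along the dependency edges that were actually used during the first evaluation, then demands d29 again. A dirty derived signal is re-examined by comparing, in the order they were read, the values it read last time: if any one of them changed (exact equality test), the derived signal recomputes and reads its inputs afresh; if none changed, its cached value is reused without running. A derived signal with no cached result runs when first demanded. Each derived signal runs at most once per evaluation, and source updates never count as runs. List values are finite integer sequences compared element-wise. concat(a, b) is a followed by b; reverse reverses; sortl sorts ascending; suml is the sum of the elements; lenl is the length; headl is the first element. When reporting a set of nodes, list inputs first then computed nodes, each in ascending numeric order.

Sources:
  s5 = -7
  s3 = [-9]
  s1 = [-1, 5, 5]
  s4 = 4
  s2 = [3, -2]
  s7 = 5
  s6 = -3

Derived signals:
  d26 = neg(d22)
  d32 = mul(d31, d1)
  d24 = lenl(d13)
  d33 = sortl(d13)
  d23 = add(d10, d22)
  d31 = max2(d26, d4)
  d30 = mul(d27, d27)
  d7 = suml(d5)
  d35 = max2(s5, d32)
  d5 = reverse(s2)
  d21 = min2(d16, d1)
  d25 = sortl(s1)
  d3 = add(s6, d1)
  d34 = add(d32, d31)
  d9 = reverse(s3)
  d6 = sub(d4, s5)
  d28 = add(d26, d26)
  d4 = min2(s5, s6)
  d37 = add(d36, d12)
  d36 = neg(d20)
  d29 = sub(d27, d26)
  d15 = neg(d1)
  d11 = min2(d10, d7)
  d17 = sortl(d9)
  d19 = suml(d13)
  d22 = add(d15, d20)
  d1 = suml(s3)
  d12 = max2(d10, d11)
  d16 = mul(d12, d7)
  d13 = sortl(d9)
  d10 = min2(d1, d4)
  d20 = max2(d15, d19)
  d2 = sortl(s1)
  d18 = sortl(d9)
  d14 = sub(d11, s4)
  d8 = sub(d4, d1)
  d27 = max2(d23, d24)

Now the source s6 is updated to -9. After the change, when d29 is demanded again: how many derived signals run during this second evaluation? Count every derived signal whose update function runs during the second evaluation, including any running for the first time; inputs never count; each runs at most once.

Run set: d4, d10 (2 run).
The important point: d10 recomputes to an identical value, and the output ends up unchanged.

Initial pass — values computed on the first demand:
  d1 = suml([-9]) = -9
  d4 = min2(-7, -3) = -7
  d9 = reverse([-9]) = [-9]
  d10 = min2(-9, -7) = -9
  d13 = sortl([-9]) = [-9]
  d15 = neg(-9) = 9
  d19 = suml([-9]) = -9
  d20 = max2(9, -9) = 9
  d22 = add(9, 9) = 18
  d23 = add(-9, 18) = 9
  d24 = lenl([-9]) = 1
  d26 = neg(18) = -18
  d27 = max2(9, 1) = 9
  d29 = sub(9, -18) = 27

Second demand — change propagation:
  d4: re-runs because s6 -3->-9; new result -9.
  d10: re-runs because d4 -7->-9; new result -9 (unchanged).
  d23: re-examined; everything it read last time is the same (d10 unchanged, d22 unchanged) — cache 9 kept, no run.
  d27: re-examined; everything it read last time is the same (d23 unchanged, d24 unchanged) — cache 9 kept, no run.
  d29: re-examined; everything it read last time is the same (d27 unchanged, d26 unchanged) — cache 27 kept, no run.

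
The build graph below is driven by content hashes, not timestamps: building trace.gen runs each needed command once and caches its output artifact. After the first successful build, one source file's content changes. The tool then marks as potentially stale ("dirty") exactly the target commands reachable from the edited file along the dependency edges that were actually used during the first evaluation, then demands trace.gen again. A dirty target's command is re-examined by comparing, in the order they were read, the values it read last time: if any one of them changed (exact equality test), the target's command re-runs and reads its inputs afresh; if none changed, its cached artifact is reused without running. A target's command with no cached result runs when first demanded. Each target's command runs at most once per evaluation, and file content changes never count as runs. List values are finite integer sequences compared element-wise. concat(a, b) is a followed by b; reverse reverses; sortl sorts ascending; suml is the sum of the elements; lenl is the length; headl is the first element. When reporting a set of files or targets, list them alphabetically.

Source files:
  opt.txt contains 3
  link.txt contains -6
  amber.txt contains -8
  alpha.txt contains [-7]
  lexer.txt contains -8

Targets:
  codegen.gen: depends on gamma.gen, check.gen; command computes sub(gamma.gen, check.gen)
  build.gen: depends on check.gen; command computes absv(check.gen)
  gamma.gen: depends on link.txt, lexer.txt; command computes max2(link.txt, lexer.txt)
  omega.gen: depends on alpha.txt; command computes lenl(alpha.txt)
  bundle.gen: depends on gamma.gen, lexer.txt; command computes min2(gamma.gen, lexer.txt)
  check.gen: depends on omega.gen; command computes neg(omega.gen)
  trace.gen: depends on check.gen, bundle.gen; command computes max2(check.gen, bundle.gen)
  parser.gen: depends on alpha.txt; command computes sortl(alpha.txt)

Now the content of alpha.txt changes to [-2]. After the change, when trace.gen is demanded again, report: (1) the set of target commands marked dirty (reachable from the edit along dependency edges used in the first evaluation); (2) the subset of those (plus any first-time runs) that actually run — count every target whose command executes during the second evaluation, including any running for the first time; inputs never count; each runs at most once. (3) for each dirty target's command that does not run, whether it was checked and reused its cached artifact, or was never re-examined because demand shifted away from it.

Dirty set: check.gen, omega.gen, trace.gen.
Run set: omega.gen (1 run).
Re-examined without running (cache reused): check.gen, trace.gen.
The important point: omega.gen recomputes to an identical value, and the output ends up unchanged.

Initial pass — values computed on the first demand:
  gamma.gen = max2(-6, -8) = -6
  bundle.gen = min2(-6, -8) = -8
  omega.gen = lenl([-7]) = 1
  check.gen = neg(1) = -1
  trace.gen = max2(-1, -8) = -1

Second demand — change propagation:
  omega.gen: re-runs because alpha.txt [-7]->[-2]; new result 1 (unchanged).
  check.gen: re-examined; everything it read last time is the same (omega.gen unchanged) — cache -1 kept, no run.
  trace.gen: re-examined; everything it read last time is the same (check.gen unchanged, bundle.gen unchanged) — cache -1 kept, no run.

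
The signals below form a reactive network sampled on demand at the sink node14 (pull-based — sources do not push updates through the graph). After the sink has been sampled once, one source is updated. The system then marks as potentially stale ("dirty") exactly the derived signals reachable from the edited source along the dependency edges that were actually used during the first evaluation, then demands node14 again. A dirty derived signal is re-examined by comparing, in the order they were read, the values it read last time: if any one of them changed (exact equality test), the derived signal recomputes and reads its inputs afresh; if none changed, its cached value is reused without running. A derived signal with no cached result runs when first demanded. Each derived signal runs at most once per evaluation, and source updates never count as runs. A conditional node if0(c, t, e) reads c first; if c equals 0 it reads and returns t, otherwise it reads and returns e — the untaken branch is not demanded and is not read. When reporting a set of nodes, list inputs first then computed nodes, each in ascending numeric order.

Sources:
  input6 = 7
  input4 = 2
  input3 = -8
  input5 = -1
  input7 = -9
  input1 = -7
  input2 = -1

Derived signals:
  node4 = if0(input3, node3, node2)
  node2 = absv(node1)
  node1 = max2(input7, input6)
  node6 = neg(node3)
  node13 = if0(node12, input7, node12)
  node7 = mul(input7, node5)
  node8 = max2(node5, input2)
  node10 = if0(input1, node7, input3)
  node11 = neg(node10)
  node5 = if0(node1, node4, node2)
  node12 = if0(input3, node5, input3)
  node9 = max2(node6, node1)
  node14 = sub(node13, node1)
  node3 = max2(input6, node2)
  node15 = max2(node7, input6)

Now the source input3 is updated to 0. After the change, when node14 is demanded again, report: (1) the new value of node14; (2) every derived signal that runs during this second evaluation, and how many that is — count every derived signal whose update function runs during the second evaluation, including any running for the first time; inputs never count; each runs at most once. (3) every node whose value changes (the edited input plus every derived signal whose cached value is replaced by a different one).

Initial pass — values computed on the first demand:
  node1 = max2(-9, 7) = 7
  node12 = if0(input3=-8 -> else branch input3) = -8
  node13 = if0(node12=-8 -> else branch node12) = -8
  node14 = sub(-8, 7) = -15

Second demand — change propagation:
  node2: newly demanded (no cache) — executes and yields 7.
  node5: newly demanded (no cache) — executes and yields 7.
  node12: re-runs because input3 -8->0; input3 -8->0; new result 7.
  node13: re-runs because node12 -8->7; node12 -8->7; new result 7.
  node14: re-runs because node13 -8->7; new result 0.

The important point: the flipped condition pulls in fresh nodes; node2, node5 run for the first time.

node14 now evaluates to 0.
Run set: node2, node5, node12, node13, node14 (5 run).
Changed values: input3, node12, node13, node14.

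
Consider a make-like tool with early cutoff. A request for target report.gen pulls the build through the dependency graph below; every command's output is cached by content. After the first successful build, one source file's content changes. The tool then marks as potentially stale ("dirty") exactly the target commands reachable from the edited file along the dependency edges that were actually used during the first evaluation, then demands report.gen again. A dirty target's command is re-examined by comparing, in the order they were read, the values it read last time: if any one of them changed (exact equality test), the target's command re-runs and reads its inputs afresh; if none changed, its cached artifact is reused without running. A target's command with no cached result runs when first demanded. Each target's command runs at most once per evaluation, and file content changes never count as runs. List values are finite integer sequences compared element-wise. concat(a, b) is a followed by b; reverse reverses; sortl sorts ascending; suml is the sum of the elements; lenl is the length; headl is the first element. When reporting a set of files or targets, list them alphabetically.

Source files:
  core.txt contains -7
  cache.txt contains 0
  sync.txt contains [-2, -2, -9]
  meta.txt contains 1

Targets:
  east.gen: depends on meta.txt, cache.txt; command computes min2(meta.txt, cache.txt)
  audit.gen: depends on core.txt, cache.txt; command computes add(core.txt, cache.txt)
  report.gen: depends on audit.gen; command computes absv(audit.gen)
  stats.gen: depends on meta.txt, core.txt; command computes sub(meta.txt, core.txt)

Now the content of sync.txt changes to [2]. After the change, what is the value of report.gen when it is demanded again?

Demanding report.gen again yields 7.
Note the shortcut — nothing in the graph depends on sync.txt at all, so no recomputation happens.

First demand of the output computes:
  audit.gen = add(-7, 0) = -7
  report.gen = absv(-7) = 7

After the edit, cleaning proceeds:
  no node depends on sync.txt at all; the second demand re-runs nothing.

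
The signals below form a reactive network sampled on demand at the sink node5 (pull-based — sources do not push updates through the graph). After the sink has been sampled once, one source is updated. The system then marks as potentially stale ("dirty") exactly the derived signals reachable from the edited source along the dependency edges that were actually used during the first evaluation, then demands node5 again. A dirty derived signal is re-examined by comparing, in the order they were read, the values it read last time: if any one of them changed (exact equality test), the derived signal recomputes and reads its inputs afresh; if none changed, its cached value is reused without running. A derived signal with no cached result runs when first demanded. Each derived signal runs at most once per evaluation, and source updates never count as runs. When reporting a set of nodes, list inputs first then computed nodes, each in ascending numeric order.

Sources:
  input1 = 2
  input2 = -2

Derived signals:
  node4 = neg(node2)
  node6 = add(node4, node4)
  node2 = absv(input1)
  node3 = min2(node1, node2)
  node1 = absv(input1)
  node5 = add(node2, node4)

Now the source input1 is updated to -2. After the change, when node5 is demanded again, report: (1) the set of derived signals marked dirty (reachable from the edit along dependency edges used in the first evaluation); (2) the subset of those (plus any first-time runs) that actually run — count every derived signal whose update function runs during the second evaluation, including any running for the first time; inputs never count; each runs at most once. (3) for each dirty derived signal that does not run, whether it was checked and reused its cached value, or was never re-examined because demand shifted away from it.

Dirty set: node2, node4, node5.
Run set: node2 (1 run).
Re-examined without running (cache reused): node4, node5.
The important point: node2 recomputes to an identical value, and the output ends up unchanged.

Initial pass — values computed on the first demand:
  node2 = absv(2) = 2
  node4 = neg(2) = -2
  node5 = add(2, -2) = 0

Second demand — change propagation:
  node2: re-runs because input1 2->-2; new result 2 (unchanged).
  node4: re-examined; everything it read last time is the same (node2 unchanged) — cache -2 kept, no run.
  node5: re-examined; everything it read last time is the same (node2 unchanged, node4 unchanged) — cache 0 kept, no run.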